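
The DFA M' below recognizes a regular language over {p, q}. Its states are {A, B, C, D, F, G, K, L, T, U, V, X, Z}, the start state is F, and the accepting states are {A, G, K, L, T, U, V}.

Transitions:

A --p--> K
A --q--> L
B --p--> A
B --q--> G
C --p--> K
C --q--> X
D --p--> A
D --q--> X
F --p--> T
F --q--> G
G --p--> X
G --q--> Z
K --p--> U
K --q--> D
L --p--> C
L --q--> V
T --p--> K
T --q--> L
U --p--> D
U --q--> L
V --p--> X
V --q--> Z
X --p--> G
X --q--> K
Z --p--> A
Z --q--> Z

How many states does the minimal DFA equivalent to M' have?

10

Reachable states from the start: {A,C,D,F,G,K,L,T,U,V,X,Z}. Unreachable: {B} — drop them.
Start with accepting vs non-accepting: {A,G,K,L,T,U,V} | {C,D,F,X,Z}.
Split {A,G,K,L,T,U,V} by δ(·,p) → {G,L,U,V} and {A,K,T}.
Split {G,L,U,V} by δ(·,q) → {G,V} and {L,U}.
Refine {C,D,F,X,Z} on symbol p: members go to different blocks, giving {C,D,F,Z} and {X}.
Split {C,D,F,Z} by δ(·,q) → {C,D} and {Z} and {F}.
Refine {A,K,T} on symbol p: members go to different blocks, giving {A,T} and {K}.
Split {C,D} by δ(·,p) → {D} and {C}.
Split {L,U} by δ(·,p) → {U} and {L}.
No further refinement is possible. Final partition (10 blocks): {G,V} | {D} | {A,T} | {U} | {X} | {Z} | {F} | {K} | {C} | {L}.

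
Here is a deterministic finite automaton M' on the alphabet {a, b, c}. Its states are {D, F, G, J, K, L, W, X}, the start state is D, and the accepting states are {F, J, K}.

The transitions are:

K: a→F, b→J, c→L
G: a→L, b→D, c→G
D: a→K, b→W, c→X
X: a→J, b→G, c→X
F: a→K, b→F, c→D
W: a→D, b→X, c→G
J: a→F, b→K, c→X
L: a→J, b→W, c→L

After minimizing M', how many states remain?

3

Every state is reachable, so we keep all 8.
Start with accepting vs non-accepting: {F,J,K} | {D,G,L,W,X}.
Split {D,G,L,W,X} by δ(·,a) → {D,L,X} and {G,W}.
Stable partition: {F,J,K} | {D,L,X} | {G,W} — 3 equivalence classes.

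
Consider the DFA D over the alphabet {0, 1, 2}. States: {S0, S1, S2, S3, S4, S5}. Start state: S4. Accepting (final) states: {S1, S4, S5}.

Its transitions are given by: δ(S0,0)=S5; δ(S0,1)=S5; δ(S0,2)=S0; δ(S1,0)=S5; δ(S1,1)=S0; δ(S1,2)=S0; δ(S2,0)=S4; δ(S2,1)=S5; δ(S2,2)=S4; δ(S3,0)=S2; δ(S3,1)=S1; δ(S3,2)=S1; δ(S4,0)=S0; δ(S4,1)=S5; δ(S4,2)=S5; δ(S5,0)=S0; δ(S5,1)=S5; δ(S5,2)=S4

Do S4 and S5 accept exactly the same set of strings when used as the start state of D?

First remove the unreachable states {S1,S2,S3}; 3 states remain.
Initial partition by acceptance: {S4,S5} | {S0}.
The partition is now stable with 2 blocks: {S4,S5} | {S0}.
S4 and S5 lie in the same block of the stable partition, so they are equivalent — no string distinguishes them.

Yes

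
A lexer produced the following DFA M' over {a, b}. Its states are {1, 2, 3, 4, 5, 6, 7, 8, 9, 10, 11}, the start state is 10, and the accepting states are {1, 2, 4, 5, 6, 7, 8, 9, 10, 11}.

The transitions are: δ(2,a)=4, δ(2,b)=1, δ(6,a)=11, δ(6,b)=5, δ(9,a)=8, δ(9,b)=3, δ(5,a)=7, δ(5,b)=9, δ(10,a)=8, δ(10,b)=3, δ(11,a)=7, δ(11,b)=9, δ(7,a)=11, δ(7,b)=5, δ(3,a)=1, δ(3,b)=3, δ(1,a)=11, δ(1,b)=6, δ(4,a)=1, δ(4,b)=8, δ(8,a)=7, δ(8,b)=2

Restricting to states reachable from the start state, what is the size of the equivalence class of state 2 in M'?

1

All states are reachable from the start state.
P0 = {1,2,4,5,6,7,8,9,10,11} | {3}.
On input b, block {1,2,4,5,6,7,8,9,10,11} splits into {1,2,4,5,6,7,8,11} and {9,10}.
Split {1,2,4,5,6,7,8,11} by δ(·,b) → {1,2,4,6,7,8} and {5,11}.
Refine {1,2,4,6,7,8} on symbol a: members go to different blocks, giving {1,6,7} and {2,4,8}.
Refine {1,6,7} on symbol b: members go to different blocks, giving {6,7} and {1}.
Refine {2,4,8} on symbol a: members go to different blocks, giving {2} and {4} and {8}.
No further refinement is possible. Final partition (8 blocks): {6,7} | {3} | {9,10} | {5,11} | {2} | {1} | {4} | {8}.
The equivalence class containing 2 is {2}, of size 1.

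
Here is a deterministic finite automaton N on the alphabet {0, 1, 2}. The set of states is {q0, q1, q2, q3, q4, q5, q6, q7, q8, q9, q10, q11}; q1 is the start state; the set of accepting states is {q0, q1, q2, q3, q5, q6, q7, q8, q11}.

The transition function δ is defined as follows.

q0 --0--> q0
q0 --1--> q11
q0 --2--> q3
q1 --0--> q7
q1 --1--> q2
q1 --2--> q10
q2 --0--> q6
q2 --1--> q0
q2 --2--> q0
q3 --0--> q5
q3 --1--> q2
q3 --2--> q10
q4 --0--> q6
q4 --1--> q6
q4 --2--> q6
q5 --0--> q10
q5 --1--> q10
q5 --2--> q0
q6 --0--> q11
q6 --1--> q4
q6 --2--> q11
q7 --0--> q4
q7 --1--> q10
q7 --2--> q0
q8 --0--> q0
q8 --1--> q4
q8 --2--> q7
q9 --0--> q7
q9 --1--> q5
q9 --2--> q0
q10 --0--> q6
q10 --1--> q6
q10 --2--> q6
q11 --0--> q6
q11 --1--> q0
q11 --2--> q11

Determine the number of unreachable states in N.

2

No path from q1 leads to q8, q9; the other 10 states are all reachable.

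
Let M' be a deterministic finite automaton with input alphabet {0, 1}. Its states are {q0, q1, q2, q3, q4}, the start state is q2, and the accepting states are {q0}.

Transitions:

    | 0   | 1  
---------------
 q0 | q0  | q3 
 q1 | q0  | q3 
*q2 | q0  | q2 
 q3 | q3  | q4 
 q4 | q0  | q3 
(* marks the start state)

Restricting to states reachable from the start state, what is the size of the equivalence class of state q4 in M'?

Reachable states from the start: {q0,q2,q3,q4}. Unreachable: {q1} — drop them.
P0 = {q0} | {q2,q3,q4}.
Refine {q2,q3,q4} on symbol 0: members go to different blocks, giving {q2,q4} and {q3}.
On input 1, block {q2,q4} splits into {q2} and {q4}.
No further refinement is possible. Final partition (4 blocks): {q0} | {q2} | {q3} | {q4}.
State q4 belongs to the block {q4}, which has 1 states.

1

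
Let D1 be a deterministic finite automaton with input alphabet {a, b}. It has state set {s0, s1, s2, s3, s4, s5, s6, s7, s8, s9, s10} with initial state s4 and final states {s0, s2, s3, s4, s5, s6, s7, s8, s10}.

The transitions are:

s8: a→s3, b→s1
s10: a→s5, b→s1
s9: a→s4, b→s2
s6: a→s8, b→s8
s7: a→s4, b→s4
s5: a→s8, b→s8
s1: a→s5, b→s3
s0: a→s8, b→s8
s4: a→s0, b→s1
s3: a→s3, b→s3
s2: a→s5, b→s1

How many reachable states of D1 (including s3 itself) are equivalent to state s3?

1

Reachable states from the start: {s0,s1,s3,s4,s5,s8}. Unreachable: {s2,s6,s7,s9,s10} — drop them.
Initial partition by acceptance: {s0,s3,s4,s5,s8} | {s1}.
On input b, block {s0,s3,s4,s5,s8} splits into {s0,s3,s5} and {s4,s8}.
Split {s0,s3,s5} by δ(·,a) → {s0,s5} and {s3}.
On input a, block {s4,s8} splits into {s4} and {s8}.
Stable partition: {s0,s5} | {s1} | {s4} | {s3} | {s8} — 5 equivalence classes.
State s3 belongs to the block {s3}, which has 1 states.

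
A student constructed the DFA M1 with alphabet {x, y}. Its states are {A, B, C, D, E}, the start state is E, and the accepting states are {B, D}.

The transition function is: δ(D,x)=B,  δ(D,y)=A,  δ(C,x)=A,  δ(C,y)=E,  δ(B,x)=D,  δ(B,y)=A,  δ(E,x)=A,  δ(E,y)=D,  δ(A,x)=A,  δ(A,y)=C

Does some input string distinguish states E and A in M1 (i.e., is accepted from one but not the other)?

Every state is reachable, so we keep all 5.
Initial partition by acceptance: {B,D} | {A,C,E}.
Refine {A,C,E} on symbol y: members go to different blocks, giving {A,C} and {E}.
Refine {A,C} on symbol y: members go to different blocks, giving {A} and {C}.
The partition is now stable with 4 blocks: {B,D} | {A} | {E} | {C}.
E and A end up in different blocks, so they are distinguishable. For instance, the string 'y' is accepted from only E.

Yes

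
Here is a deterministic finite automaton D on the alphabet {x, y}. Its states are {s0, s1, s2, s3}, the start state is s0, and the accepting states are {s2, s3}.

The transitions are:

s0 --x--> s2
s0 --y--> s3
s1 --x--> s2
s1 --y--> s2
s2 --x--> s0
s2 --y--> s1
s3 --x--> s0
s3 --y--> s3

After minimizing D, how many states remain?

Initial partition by acceptance: {s2,s3} | {s0,s1}.
On input y, block {s2,s3} splits into {s2} and {s3}.
Split {s0,s1} by δ(·,y) → {s0} and {s1}.
No further refinement is possible. Final partition (4 blocks): {s2} | {s0} | {s3} | {s1}.

4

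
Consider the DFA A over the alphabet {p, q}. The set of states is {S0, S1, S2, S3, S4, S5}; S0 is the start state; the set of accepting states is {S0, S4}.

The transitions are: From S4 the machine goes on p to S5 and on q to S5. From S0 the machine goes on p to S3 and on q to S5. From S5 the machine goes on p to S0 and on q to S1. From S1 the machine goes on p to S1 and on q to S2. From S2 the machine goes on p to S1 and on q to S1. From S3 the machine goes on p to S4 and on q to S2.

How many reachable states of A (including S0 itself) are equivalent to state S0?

2

All states are reachable from the start state.
Initial partition by acceptance: {S0,S4} | {S1,S2,S3,S5}.
Refine {S1,S2,S3,S5} on symbol p: members go to different blocks, giving {S1,S2} and {S3,S5}.
No further refinement is possible. Final partition (3 blocks): {S0,S4} | {S1,S2} | {S3,S5}.
The equivalence class containing S0 is {S0,S4}, of size 2.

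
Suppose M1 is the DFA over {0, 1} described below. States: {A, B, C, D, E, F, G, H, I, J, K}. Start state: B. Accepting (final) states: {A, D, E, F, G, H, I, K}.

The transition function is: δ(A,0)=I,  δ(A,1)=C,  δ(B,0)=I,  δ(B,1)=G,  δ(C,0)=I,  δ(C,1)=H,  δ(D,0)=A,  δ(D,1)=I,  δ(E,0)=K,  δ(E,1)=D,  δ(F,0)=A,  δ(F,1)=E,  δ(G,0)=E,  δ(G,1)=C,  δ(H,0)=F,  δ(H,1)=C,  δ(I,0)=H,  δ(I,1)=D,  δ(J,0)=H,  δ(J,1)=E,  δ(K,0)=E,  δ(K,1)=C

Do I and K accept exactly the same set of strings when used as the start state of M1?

First remove the unreachable states {J}; 10 states remain.
Initial partition by acceptance: {A,D,E,F,G,H,I,K} | {B,C}.
Split {A,D,E,F,G,H,I,K} by δ(·,1) → {A,G,H,K} and {D,E,F,I}.
No further refinement is possible. Final partition (3 blocks): {A,G,H,K} | {B,C} | {D,E,F,I}.
I and K end up in different blocks, so they are distinguishable. For instance, the string '1' is accepted from only I.

No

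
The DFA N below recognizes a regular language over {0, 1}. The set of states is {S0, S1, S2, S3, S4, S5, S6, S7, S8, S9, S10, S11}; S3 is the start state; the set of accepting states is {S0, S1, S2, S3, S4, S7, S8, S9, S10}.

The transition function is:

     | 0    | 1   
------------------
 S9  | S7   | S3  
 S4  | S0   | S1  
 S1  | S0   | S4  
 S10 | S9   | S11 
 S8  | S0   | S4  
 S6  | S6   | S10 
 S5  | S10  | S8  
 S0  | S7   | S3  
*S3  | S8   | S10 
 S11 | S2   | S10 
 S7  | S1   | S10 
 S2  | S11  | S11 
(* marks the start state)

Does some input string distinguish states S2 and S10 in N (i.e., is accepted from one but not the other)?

Yes

First remove the unreachable states {S5,S6}; 10 states remain.
Start with accepting vs non-accepting: {S0,S1,S2,S3,S4,S7,S8,S9,S10} | {S11}.
Split {S0,S1,S2,S3,S4,S7,S8,S9,S10} by δ(·,0) → {S0,S1,S3,S4,S7,S8,S9,S10} and {S2}.
On input 1, block {S0,S1,S3,S4,S7,S8,S9,S10} splits into {S0,S1,S3,S4,S7,S8,S9} and {S10}.
On input 1, block {S0,S1,S3,S4,S7,S8,S9} splits into {S0,S1,S4,S8,S9} and {S3,S7}.
Refine {S0,S1,S4,S8,S9} on symbol 0: members go to different blocks, giving {S1,S4,S8} and {S0,S9}.
Stable partition: {S1,S4,S8} | {S11} | {S2} | {S10} | {S3,S7} | {S0,S9} — 6 equivalence classes.
S2 and S10 end up in different blocks, so they are distinguishable. For instance, the string '0' is accepted from only S10.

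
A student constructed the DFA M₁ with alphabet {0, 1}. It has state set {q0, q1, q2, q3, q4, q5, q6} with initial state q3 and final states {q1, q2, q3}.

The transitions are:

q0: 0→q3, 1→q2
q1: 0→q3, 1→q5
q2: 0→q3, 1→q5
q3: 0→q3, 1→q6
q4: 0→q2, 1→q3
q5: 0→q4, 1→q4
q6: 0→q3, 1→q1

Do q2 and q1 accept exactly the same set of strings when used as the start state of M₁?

Yes

Reachable states from the start: {q1,q2,q3,q4,q5,q6}. Unreachable: {q0} — drop them.
Start with accepting vs non-accepting: {q1,q2,q3} | {q4,q5,q6}.
Split {q4,q5,q6} by δ(·,0) → {q4,q6} and {q5}.
On input 1, block {q1,q2,q3} splits into {q1,q2} and {q3}.
Refine {q4,q6} on symbol 0: members go to different blocks, giving {q4} and {q6}.
The partition is now stable with 5 blocks: {q1,q2} | {q4} | {q5} | {q3} | {q6}.
q2 and q1 lie in the same block of the stable partition, so they are equivalent — no string distinguishes them.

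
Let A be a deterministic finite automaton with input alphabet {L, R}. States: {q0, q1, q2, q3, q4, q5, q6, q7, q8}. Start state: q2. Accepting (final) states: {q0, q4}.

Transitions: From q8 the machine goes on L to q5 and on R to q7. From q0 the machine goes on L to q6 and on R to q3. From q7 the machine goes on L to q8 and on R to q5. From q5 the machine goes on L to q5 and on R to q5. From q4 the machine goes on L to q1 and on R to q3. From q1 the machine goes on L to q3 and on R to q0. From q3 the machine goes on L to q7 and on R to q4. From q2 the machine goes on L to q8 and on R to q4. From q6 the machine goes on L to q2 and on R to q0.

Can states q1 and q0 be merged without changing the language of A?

No

Every state is reachable, so we keep all 9.
P0 = {q0,q4} | {q1,q2,q3,q5,q6,q7,q8}.
Refine {q1,q2,q3,q5,q6,q7,q8} on symbol R: members go to different blocks, giving {q1,q2,q3,q6} and {q5,q7,q8}.
Split {q1,q2,q3,q6} by δ(·,L) → {q1,q6} and {q2,q3}.
Stable partition: {q0,q4} | {q1,q6} | {q5,q7,q8} | {q2,q3} — 4 equivalence classes.
q1 and q0 end up in different blocks, so they are distinguishable. For instance, the string 'ε' is accepted from only q0.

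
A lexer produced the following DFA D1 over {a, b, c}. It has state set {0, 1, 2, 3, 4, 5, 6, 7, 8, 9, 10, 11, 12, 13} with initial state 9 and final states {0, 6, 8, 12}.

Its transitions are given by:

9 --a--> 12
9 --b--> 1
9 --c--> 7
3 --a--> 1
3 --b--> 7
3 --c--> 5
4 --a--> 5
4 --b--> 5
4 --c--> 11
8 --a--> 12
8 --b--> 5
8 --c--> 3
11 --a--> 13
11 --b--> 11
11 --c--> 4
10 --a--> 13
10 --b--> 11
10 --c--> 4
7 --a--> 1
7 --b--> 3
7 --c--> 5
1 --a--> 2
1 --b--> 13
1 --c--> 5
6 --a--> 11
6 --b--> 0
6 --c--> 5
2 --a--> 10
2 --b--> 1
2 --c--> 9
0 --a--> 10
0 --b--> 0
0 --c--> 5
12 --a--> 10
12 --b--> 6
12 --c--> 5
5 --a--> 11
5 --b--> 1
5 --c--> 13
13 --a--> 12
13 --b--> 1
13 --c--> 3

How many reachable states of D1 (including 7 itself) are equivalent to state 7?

2

First remove the unreachable states {8}; 13 states remain.
Start with accepting vs non-accepting: {0,6,12} | {1,2,3,4,5,7,9,10,11,13}.
Split {1,2,3,4,5,7,9,10,11,13} by δ(·,a) → {1,2,3,4,5,7,10,11} and {9,13}.
Split {1,2,3,4,5,7,10,11} by δ(·,a) → {1,2,3,4,5,7} and {10,11}.
Refine {1,2,3,4,5,7} on symbol a: members go to different blocks, giving {1,3,4,7} and {2,5}.
Refine {1,3,4,7} on symbol a: members go to different blocks, giving {1,4} and {3,7}.
On input b, block {1,4} splits into {1} and {4}.
Stable partition: {0,6,12} | {1} | {9,13} | {10,11} | {2,5} | {3,7} | {4} — 7 equivalence classes.
The equivalence class containing 7 is {3,7}, of size 2.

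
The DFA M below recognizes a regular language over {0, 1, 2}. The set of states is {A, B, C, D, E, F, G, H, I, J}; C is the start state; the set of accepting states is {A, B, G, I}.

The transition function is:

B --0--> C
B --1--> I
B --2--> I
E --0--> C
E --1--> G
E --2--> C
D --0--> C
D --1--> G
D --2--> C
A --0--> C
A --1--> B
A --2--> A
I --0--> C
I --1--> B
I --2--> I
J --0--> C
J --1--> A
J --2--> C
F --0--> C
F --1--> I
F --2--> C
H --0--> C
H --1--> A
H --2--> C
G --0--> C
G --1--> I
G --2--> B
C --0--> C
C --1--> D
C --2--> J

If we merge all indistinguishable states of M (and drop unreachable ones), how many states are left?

First remove the unreachable states {E,F,H}; 7 states remain.
Initial partition by acceptance: {A,B,G,I} | {C,D,J}.
On input 1, block {C,D,J} splits into {D,J} and {C}.
No further refinement is possible. Final partition (3 blocks): {A,B,G,I} | {D,J} | {C}.

3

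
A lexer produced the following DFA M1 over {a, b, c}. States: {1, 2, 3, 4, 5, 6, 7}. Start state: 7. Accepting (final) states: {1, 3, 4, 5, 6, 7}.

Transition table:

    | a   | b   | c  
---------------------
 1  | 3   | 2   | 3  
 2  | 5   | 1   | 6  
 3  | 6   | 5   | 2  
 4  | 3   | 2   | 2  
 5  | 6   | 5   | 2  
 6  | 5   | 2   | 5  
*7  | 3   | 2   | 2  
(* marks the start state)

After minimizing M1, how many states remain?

Reachable states from the start: {1,2,3,5,6,7}. Unreachable: {4} — drop them.
Start with accepting vs non-accepting: {1,3,5,6,7} | {2}.
Refine {1,3,5,6,7} on symbol b: members go to different blocks, giving {1,6,7} and {3,5}.
Split {1,6,7} by δ(·,c) → {1,6} and {7}.
The partition is now stable with 4 blocks: {1,6} | {2} | {3,5} | {7}.

4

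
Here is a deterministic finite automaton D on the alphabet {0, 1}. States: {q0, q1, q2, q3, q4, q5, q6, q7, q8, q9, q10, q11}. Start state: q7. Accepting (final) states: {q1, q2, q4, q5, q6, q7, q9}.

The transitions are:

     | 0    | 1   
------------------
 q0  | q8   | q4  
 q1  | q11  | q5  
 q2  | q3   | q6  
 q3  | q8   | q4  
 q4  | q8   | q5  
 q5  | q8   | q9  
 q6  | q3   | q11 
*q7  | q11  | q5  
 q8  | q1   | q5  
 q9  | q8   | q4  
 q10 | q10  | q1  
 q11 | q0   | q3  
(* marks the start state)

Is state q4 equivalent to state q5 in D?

Reachable states from the start: {q0,q1,q3,q4,q5,q7,q8,q9,q11}. Unreachable: {q2,q6,q10} — drop them.
Initial partition by acceptance: {q1,q4,q5,q7,q9} | {q0,q3,q8,q11}.
Refine {q0,q3,q8,q11} on symbol 0: members go to different blocks, giving {q0,q3,q11} and {q8}.
Split {q1,q4,q5,q7,q9} by δ(·,0) → {q4,q5,q9} and {q1,q7}.
Refine {q0,q3,q11} on symbol 0: members go to different blocks, giving {q0,q3} and {q11}.
Stable partition: {q4,q5,q9} | {q0,q3} | {q8} | {q1,q7} | {q11} — 5 equivalence classes.
q4 and q5 lie in the same block of the stable partition, so they are equivalent — no string distinguishes them.

Yes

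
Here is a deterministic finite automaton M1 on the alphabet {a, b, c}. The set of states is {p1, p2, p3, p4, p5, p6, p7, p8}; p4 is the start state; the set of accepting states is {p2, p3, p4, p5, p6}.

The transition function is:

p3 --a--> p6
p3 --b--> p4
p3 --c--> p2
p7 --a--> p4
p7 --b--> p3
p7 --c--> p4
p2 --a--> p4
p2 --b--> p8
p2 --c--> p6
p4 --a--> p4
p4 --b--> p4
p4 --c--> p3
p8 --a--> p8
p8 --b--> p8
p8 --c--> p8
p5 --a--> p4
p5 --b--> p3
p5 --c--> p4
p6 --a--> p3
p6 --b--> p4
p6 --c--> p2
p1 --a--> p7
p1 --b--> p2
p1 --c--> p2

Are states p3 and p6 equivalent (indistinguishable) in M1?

Yes

First remove the unreachable states {p1,p5,p7}; 5 states remain.
Start with accepting vs non-accepting: {p2,p3,p4,p6} | {p8}.
Split {p2,p3,p4,p6} by δ(·,b) → {p3,p4,p6} and {p2}.
Split {p3,p4,p6} by δ(·,c) → {p3,p6} and {p4}.
The partition is now stable with 4 blocks: {p3,p6} | {p8} | {p2} | {p4}.
p3 and p6 lie in the same block of the stable partition, so they are equivalent — no string distinguishes them.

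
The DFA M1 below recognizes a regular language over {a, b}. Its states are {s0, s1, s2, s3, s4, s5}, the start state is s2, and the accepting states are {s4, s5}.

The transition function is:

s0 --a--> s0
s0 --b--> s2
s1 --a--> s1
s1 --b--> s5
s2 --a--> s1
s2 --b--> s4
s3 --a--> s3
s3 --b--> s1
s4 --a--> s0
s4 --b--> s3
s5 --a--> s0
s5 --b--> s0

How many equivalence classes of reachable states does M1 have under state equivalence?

All states are reachable from the start state.
P0 = {s4,s5} | {s0,s1,s2,s3}.
Split {s0,s1,s2,s3} by δ(·,b) → {s0,s3} and {s1,s2}.
No further refinement is possible. Final partition (3 blocks): {s4,s5} | {s0,s3} | {s1,s2}.

3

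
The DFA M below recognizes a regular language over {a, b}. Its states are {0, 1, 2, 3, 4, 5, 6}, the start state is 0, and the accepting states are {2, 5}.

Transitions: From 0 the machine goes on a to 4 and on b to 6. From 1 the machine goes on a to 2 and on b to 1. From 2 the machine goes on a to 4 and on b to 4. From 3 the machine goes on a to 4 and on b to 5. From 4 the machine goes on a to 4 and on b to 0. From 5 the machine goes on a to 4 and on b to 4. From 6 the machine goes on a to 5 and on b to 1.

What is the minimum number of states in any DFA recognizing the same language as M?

Reachable states from the start: {0,1,2,4,5,6}. Unreachable: {3} — drop them.
P0 = {2,5} | {0,1,4,6}.
On input a, block {0,1,4,6} splits into {0,4} and {1,6}.
Refine {0,4} on symbol b: members go to different blocks, giving {0} and {4}.
No further refinement is possible. Final partition (4 blocks): {2,5} | {0} | {1,6} | {4}.

4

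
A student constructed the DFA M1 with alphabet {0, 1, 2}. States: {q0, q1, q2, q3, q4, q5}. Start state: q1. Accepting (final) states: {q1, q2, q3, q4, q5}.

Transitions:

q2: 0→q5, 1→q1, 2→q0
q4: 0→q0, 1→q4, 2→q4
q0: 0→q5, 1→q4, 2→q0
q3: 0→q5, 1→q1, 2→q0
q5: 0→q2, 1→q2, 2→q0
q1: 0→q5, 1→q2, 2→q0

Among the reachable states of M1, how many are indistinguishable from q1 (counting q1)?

3

States {q3} cannot be reached from the start state, so discard them.
Initial partition by acceptance: {q1,q2,q4,q5} | {q0}.
On input 0, block {q1,q2,q4,q5} splits into {q1,q2,q5} and {q4}.
Stable partition: {q1,q2,q5} | {q0} | {q4} — 3 equivalence classes.
State q1 belongs to the block {q1,q2,q5}, which has 3 states.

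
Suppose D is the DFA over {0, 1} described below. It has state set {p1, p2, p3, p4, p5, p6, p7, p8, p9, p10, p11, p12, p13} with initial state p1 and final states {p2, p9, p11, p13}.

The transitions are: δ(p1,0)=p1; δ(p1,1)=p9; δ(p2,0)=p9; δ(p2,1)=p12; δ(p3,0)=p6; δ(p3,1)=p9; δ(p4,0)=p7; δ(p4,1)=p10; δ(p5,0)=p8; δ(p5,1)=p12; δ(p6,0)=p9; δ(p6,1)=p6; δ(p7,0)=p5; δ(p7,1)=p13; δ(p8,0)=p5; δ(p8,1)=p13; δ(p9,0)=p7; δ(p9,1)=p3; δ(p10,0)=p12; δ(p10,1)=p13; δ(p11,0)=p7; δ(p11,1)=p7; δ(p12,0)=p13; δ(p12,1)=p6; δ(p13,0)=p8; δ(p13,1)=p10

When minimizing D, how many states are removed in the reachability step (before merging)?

Starting at p1 and following transitions, the reachable set is {p1, p3, p5, p6, p7, p8, p9, p10, p12, p13}. That leaves p2, p4, p11 unreachable — 3 in total.

3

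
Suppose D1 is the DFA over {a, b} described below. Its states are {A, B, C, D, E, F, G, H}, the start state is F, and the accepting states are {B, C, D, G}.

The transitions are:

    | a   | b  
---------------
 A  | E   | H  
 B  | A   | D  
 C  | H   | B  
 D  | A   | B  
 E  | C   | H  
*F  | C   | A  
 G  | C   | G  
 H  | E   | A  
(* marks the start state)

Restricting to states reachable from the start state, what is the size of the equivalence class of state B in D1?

3

Reachable states from the start: {A,B,C,D,E,F,H}. Unreachable: {G} — drop them.
Start with accepting vs non-accepting: {B,C,D} | {A,E,F,H}.
On input a, block {A,E,F,H} splits into {A,H} and {E,F}.
No further refinement is possible. Final partition (3 blocks): {B,C,D} | {A,H} | {E,F}.
State B belongs to the block {B,C,D}, which has 3 states.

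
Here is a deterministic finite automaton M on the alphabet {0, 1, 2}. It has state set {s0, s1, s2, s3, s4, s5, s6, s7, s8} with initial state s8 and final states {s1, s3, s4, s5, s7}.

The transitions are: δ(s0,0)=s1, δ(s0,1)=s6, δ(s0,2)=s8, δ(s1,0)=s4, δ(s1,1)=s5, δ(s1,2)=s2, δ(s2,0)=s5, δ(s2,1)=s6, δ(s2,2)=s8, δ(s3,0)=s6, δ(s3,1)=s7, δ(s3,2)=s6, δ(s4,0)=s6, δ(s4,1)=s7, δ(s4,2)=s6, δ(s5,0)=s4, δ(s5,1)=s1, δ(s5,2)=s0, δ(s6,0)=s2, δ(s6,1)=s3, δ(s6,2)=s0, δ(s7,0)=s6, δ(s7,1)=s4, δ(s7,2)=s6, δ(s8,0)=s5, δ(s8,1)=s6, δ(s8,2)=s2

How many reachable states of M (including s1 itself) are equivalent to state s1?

Initial partition by acceptance: {s1,s3,s4,s5,s7} | {s0,s2,s6,s8}.
On input 0, block {s1,s3,s4,s5,s7} splits into {s3,s4,s7} and {s1,s5}.
On input 0, block {s0,s2,s6,s8} splits into {s0,s2,s8} and {s6}.
Stable partition: {s3,s4,s7} | {s0,s2,s8} | {s1,s5} | {s6} — 4 equivalence classes.
The equivalence class containing s1 is {s1,s5}, of size 2.

2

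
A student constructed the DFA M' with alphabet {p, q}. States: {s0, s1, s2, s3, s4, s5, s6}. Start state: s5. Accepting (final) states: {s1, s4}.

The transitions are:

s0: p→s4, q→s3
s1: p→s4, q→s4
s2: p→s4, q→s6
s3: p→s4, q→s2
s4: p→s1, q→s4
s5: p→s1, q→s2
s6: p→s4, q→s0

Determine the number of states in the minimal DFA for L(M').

2

Start with accepting vs non-accepting: {s1,s4} | {s0,s2,s3,s5,s6}.
Stable partition: {s1,s4} | {s0,s2,s3,s5,s6} — 2 equivalence classes.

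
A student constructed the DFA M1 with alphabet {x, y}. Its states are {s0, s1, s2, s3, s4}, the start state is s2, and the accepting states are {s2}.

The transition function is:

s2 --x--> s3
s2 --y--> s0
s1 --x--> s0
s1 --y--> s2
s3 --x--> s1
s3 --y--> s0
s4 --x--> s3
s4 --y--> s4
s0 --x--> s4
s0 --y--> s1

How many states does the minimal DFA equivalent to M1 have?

5

Every state is reachable, so we keep all 5.
Initial partition by acceptance: {s2} | {s0,s1,s3,s4}.
Refine {s0,s1,s3,s4} on symbol y: members go to different blocks, giving {s0,s3,s4} and {s1}.
On input x, block {s0,s3,s4} splits into {s0,s4} and {s3}.
On input x, block {s0,s4} splits into {s0} and {s4}.
The partition is now stable with 5 blocks: {s2} | {s0} | {s1} | {s3} | {s4}.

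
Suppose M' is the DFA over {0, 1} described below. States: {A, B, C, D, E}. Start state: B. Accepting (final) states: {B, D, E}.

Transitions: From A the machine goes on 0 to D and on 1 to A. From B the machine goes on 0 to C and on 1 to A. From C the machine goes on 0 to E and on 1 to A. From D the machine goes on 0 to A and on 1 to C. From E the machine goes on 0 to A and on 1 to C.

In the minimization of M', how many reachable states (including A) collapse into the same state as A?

Every state is reachable, so we keep all 5.
Start with accepting vs non-accepting: {B,D,E} | {A,C}.
No further refinement is possible. Final partition (2 blocks): {B,D,E} | {A,C}.
The equivalence class containing A is {A,C}, of size 2.

2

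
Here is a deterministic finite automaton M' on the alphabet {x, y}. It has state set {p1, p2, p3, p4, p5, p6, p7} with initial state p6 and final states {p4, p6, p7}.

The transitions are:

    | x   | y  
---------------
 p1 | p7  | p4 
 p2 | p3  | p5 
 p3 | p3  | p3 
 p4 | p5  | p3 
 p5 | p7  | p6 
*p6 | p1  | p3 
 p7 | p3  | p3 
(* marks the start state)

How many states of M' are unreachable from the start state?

1

BFS from p6 reaches {p1, p3, p4, p5, p6, p7}; the 1 state(s) p2 are never visited.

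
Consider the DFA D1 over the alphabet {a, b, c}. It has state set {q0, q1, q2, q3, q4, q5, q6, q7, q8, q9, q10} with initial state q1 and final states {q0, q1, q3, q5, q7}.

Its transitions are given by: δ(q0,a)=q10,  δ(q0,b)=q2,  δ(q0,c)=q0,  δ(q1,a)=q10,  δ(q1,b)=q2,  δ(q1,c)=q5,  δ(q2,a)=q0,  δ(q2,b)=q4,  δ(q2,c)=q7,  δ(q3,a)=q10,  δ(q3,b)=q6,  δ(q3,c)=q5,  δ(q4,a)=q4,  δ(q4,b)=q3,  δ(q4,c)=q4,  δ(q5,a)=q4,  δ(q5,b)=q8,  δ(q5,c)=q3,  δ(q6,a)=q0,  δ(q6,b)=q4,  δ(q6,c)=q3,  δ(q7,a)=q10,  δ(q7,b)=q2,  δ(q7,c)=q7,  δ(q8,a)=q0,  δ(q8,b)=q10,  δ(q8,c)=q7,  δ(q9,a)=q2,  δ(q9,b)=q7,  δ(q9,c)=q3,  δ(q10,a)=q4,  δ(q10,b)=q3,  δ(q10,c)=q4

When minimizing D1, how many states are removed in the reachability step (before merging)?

Starting at q1 and following transitions, the reachable set is {q0, q1, q2, q3, q4, q5, q6, q7, q8, q10}. That leaves q9 unreachable — 1 in total.

1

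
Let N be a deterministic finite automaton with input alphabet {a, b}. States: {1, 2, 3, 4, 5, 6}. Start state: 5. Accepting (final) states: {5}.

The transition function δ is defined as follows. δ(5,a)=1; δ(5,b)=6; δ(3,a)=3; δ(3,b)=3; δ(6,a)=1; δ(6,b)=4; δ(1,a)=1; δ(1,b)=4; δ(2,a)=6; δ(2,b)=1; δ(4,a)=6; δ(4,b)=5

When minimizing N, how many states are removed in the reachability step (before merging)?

2

No path from 5 leads to 2, 3; the other 4 states are all reachable.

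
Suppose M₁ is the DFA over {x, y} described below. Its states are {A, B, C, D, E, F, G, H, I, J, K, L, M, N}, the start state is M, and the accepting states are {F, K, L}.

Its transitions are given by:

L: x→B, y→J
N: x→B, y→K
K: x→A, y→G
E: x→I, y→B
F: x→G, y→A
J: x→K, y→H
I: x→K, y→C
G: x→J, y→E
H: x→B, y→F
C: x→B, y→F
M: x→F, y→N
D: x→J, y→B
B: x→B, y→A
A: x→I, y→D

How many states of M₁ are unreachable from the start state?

BFS from M reaches {A, B, C, D, E, F, G, H, I, J, K, M, N}; the 1 state(s) L are never visited.

1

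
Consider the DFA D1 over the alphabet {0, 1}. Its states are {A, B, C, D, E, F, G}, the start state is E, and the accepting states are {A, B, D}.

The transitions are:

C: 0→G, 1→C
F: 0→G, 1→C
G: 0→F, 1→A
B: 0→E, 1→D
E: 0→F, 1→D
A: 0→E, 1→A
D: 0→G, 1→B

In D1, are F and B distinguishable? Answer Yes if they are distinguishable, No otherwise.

Every state is reachable, so we keep all 7.
P0 = {A,B,D} | {C,E,F,G}.
On input 1, block {C,E,F,G} splits into {C,F} and {E,G}.
No further refinement is possible. Final partition (3 blocks): {A,B,D} | {C,F} | {E,G}.
F and B end up in different blocks, so they are distinguishable. For instance, the string 'ε' is accepted from only B.

Yes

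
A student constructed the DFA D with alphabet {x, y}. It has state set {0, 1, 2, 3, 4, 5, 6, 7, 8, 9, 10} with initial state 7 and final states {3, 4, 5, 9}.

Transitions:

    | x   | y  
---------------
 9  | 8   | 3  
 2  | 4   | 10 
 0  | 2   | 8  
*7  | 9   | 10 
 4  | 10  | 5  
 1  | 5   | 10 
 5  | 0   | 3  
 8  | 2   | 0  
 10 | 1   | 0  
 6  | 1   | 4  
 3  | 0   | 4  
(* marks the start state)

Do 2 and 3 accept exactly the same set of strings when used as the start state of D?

No

Reachable states from the start: {0,1,2,3,4,5,7,8,9,10}. Unreachable: {6} — drop them.
Start with accepting vs non-accepting: {3,4,5,9} | {0,1,2,7,8,10}.
On input x, block {0,1,2,7,8,10} splits into {0,8,10} and {1,2,7}.
The partition is now stable with 3 blocks: {3,4,5,9} | {0,8,10} | {1,2,7}.
2 and 3 end up in different blocks, so they are distinguishable. For instance, the string 'ε' is accepted from only 3.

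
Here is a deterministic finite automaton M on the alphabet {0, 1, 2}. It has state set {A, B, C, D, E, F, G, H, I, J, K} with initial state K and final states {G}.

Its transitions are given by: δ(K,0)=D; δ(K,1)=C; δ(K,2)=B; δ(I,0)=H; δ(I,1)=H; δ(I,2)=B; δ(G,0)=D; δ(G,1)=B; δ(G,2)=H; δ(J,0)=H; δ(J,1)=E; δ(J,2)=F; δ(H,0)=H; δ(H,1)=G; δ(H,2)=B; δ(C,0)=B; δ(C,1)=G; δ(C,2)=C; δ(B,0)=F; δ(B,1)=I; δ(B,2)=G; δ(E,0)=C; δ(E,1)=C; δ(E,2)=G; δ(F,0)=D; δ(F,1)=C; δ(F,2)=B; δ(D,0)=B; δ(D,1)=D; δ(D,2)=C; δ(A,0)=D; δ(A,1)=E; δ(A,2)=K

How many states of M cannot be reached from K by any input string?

3

No path from K leads to A, E, J; the other 8 states are all reachable.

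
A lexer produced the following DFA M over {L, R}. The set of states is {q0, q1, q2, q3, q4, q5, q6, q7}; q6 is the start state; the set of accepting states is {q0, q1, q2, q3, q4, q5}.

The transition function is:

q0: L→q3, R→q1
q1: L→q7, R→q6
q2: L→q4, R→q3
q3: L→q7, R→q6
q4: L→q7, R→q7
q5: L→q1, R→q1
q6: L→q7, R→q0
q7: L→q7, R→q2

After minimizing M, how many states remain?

3

States {q5} cannot be reached from the start state, so discard them.
Start with accepting vs non-accepting: {q0,q1,q2,q3,q4} | {q6,q7}.
Split {q0,q1,q2,q3,q4} by δ(·,L) → {q1,q3,q4} and {q0,q2}.
Stable partition: {q1,q3,q4} | {q6,q7} | {q0,q2} — 3 equivalence classes.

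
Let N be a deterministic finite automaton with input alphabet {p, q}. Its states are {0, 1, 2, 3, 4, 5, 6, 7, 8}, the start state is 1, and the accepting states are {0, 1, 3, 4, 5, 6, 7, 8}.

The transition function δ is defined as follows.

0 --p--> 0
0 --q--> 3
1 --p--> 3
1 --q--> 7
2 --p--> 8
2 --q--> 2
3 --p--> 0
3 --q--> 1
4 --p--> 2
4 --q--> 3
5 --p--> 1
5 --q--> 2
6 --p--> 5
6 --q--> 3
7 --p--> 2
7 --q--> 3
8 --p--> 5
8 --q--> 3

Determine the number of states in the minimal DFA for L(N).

States {4,6} cannot be reached from the start state, so discard them.
Initial partition by acceptance: {0,1,3,5,7,8} | {2}.
Split {0,1,3,5,7,8} by δ(·,p) → {0,1,3,5,8} and {7}.
Refine {0,1,3,5,8} on symbol q: members go to different blocks, giving {0,3,8} and {1} and {5}.
Split {0,3,8} by δ(·,p) → {0,3} and {8}.
Refine {0,3} on symbol q: members go to different blocks, giving {0} and {3}.
Stable partition: {0} | {2} | {7} | {1} | {5} | {8} | {3} — 7 equivalence classes.

7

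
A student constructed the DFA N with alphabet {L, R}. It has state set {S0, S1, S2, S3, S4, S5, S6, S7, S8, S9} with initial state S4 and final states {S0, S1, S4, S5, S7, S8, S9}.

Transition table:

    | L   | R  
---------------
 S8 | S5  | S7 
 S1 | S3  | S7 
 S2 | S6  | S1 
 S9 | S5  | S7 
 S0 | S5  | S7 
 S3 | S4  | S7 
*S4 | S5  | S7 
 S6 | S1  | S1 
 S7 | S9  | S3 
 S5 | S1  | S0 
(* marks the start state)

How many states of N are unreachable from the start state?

Starting at S4 and following transitions, the reachable set is {S0, S1, S3, S4, S5, S7, S9}. That leaves S2, S6, S8 unreachable — 3 in total.

3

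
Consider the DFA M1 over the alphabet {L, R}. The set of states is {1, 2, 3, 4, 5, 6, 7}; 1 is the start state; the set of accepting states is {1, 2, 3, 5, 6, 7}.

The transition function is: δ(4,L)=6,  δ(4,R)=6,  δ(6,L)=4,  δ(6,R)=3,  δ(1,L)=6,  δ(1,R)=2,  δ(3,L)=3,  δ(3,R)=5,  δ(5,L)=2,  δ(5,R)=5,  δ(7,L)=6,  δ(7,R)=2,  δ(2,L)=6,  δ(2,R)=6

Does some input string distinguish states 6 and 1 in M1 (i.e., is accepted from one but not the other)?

States {7} cannot be reached from the start state, so discard them.
Initial partition by acceptance: {1,2,3,5,6} | {4}.
On input L, block {1,2,3,5,6} splits into {1,2,3,5} and {6}.
Refine {1,2,3,5} on symbol L: members go to different blocks, giving {1,2} and {3,5}.
Split {1,2} by δ(·,R) → {1} and {2}.
Split {3,5} by δ(·,L) → {3} and {5}.
Stable partition: {1} | {4} | {6} | {3} | {2} | {5} — 6 equivalence classes.
6 and 1 end up in different blocks, so they are distinguishable. For instance, the string 'L' is accepted from only 1.

Yes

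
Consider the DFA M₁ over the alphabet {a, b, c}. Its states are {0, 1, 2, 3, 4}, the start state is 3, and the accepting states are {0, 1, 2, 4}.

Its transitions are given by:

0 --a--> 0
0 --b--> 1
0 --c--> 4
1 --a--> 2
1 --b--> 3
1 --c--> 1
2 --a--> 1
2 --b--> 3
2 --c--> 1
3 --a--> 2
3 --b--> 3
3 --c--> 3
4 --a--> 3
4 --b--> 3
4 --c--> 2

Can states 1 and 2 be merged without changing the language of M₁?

Reachable states from the start: {1,2,3}. Unreachable: {0,4} — drop them.
P0 = {1,2} | {3}.
Stable partition: {1,2} | {3} — 2 equivalence classes.
1 and 2 lie in the same block of the stable partition, so they are equivalent — no string distinguishes them.

Yes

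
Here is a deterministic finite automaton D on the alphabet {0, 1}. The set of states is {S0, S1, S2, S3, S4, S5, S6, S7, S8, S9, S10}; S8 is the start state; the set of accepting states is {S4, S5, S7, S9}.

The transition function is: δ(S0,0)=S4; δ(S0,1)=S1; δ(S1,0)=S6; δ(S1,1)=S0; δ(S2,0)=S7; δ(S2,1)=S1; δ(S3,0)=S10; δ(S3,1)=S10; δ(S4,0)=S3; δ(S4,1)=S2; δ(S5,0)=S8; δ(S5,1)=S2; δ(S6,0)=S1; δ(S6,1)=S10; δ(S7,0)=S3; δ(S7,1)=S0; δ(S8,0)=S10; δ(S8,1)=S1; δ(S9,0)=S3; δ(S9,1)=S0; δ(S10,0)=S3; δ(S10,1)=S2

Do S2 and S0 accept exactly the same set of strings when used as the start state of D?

States {S5,S9} cannot be reached from the start state, so discard them.
Start with accepting vs non-accepting: {S4,S7} | {S0,S1,S2,S3,S6,S8,S10}.
On input 0, block {S0,S1,S2,S3,S6,S8,S10} splits into {S1,S3,S6,S8,S10} and {S0,S2}.
Refine {S1,S3,S6,S8,S10} on symbol 1: members go to different blocks, giving {S3,S6,S8} and {S1,S10}.
Stable partition: {S4,S7} | {S3,S6,S8} | {S0,S2} | {S1,S10} — 4 equivalence classes.
S2 and S0 lie in the same block of the stable partition, so they are equivalent — no string distinguishes them.

Yes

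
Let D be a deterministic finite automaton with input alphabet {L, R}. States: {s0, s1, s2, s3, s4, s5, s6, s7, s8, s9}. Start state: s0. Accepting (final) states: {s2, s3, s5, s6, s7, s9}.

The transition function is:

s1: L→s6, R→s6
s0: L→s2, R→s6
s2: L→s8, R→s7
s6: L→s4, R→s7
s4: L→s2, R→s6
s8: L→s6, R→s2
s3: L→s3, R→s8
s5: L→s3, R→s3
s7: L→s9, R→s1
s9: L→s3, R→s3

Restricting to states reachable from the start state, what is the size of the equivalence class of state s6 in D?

2

States {s5} cannot be reached from the start state, so discard them.
Start with accepting vs non-accepting: {s2,s3,s6,s7,s9} | {s0,s1,s4,s8}.
Split {s2,s3,s6,s7,s9} by δ(·,L) → {s3,s7,s9} and {s2,s6}.
On input R, block {s3,s7,s9} splits into {s3,s7} and {s9}.
Split {s3,s7} by δ(·,L) → {s3} and {s7}.
Stable partition: {s3} | {s0,s1,s4,s8} | {s2,s6} | {s9} | {s7} — 5 equivalence classes.
The equivalence class containing s6 is {s2,s6}, of size 2.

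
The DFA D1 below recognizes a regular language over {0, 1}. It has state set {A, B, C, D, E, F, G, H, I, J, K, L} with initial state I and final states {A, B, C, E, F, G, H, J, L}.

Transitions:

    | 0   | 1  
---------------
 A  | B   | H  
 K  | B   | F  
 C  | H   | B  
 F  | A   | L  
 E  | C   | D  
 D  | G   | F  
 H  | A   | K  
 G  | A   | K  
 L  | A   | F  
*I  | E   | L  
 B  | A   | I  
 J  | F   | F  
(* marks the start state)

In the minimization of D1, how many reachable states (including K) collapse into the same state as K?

States {J} cannot be reached from the start state, so discard them.
Initial partition by acceptance: {A,B,C,E,F,G,H,L} | {D,I,K}.
Refine {A,B,C,E,F,G,H,L} on symbol 1: members go to different blocks, giving {A,C,F,L} and {B,E,G,H}.
Refine {A,C,F,L} on symbol 0: members go to different blocks, giving {A,C} and {F,L}.
Stable partition: {A,C} | {D,I,K} | {B,E,G,H} | {F,L} — 4 equivalence classes.
The equivalence class containing K is {D,I,K}, of size 3.

3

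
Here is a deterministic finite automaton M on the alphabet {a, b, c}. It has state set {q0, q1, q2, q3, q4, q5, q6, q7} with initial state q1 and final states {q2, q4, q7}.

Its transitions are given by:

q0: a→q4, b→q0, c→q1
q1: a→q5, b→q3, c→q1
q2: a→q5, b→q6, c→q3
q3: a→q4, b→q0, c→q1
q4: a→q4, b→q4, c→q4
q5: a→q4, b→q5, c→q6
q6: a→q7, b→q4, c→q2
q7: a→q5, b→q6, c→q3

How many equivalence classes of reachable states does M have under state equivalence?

6

P0 = {q2,q4,q7} | {q0,q1,q3,q5,q6}.
On input a, block {q2,q4,q7} splits into {q2,q7} and {q4}.
Split {q0,q1,q3,q5,q6} by δ(·,a) → {q0,q3,q5} and {q1} and {q6}.
On input c, block {q0,q3,q5} splits into {q0,q3} and {q5}.
Stable partition: {q2,q7} | {q0,q3} | {q4} | {q1} | {q6} | {q5} — 6 equivalence classes.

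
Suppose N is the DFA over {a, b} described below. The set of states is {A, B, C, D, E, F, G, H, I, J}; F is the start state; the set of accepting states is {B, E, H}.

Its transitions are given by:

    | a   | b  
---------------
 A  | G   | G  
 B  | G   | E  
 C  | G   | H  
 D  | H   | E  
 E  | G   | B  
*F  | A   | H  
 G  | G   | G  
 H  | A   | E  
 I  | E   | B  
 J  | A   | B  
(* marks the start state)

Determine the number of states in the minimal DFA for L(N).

States {C,D,I,J} cannot be reached from the start state, so discard them.
P0 = {B,E,H} | {A,F,G}.
On input b, block {A,F,G} splits into {A,G} and {F}.
Stable partition: {B,E,H} | {A,G} | {F} — 3 equivalence classes.

3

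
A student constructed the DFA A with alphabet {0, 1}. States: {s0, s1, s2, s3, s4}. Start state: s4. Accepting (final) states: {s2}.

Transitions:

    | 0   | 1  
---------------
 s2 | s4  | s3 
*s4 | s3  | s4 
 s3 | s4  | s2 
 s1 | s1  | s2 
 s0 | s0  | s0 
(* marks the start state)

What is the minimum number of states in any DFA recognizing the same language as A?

3

Reachable states from the start: {s2,s3,s4}. Unreachable: {s0,s1} — drop them.
Start with accepting vs non-accepting: {s2} | {s3,s4}.
On input 1, block {s3,s4} splits into {s3} and {s4}.
The partition is now stable with 3 blocks: {s2} | {s3} | {s4}.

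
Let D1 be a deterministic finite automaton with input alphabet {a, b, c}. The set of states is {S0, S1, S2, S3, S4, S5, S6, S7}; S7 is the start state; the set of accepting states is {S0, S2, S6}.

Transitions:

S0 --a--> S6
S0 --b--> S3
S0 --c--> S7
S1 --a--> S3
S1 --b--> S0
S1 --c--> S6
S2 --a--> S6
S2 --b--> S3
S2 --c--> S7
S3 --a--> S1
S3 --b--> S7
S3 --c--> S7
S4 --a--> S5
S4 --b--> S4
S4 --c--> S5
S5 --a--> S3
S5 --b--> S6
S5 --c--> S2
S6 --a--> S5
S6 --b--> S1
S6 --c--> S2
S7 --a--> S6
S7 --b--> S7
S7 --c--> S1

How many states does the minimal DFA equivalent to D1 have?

6

First remove the unreachable states {S4}; 7 states remain.
Initial partition by acceptance: {S0,S2,S6} | {S1,S3,S5,S7}.
On input a, block {S0,S2,S6} splits into {S0,S2} and {S6}.
Split {S1,S3,S5,S7} by δ(·,a) → {S1,S3,S5} and {S7}.
Refine {S1,S3,S5} on symbol b: members go to different blocks, giving {S1} and {S3} and {S5}.
No further refinement is possible. Final partition (6 blocks): {S0,S2} | {S1} | {S6} | {S7} | {S3} | {S5}.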